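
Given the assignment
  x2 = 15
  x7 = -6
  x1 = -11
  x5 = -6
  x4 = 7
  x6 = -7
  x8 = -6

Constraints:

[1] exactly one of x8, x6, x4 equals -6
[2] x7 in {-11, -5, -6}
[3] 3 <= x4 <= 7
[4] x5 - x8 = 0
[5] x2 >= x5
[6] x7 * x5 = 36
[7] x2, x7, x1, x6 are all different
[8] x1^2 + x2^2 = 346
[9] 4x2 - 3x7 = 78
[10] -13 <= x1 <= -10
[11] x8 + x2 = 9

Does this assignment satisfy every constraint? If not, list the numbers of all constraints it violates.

[1] x8=-6, x6=-7, x4=7; 1 of them equals -6 — holds.
[2] x7 = -6 is in {-11, -5, -6} — holds.
[3] x4 = 7 lies in [3, 7] — holds.
[4] x5 - x8 = -6 - (-6) = 0 — holds.
[5] x2 = 15, x5 = -6; 15 ≥ -6 — holds.
[6] x7 * x5 = -6 * (-6) = 36 — holds.
[7] values 15, -6, -11, -7 are pairwise distinct — holds.
[8] x1^2 + x2^2 = (-11)^2 + 15^2 = 121 + 225 = 346 — holds.
[9] 4x2 - 3x7 = 4(15) - 3(-6) = 78 — holds.
[10] x1 = -11 lies in [-13, -10] — holds.
[11] x8 + x2 = -6 + 15 = 9 — holds.

None — every constraint holds.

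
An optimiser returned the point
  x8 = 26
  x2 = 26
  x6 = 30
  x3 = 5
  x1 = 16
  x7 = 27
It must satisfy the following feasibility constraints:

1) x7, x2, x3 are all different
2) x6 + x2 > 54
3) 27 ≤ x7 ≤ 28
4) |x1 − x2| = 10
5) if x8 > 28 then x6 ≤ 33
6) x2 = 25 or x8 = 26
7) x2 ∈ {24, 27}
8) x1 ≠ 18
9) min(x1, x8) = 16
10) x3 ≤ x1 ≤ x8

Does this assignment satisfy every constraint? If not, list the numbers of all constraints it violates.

Constraint 7 does not hold.

1) values 27, 26, 5 are pairwise distinct  yes
2) x6 + x2 = 30 + 26 = 56; 56 > 54  yes
3) x7 = 27 lies in [27, 28]  yes
4) |16 − 26| = 10  yes
5) x8 = 26, not > 28; antecedent false, conditional vacuously true  yes
6) x2 = 26 ≠ 25, but x8 = 26 = 26 (second disjunct)  yes
7) x2 = 26 is not in {24, 27}  no
8) x1 = 16, and 16 ≠ 18  yes
9) min(16, 26) = 16  yes
10) values 5 ≤ 16 ≤ 26  yes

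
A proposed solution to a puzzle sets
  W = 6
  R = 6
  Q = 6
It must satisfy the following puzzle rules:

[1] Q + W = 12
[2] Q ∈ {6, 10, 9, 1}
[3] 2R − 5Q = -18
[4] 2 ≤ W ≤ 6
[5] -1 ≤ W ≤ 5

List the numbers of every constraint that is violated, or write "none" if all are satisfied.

[1] Q + W = 6 + 6 = 12 — holds.
[2] Q = 6 is in {6, 10, 9, 1} — holds.
[3] 2R − 5Q = 2(6) − 5(6) = -18 — holds.
[4] W = 6 lies in [2, 6] — holds.
[5] W = 6 is outside [-1, 5] — does not hold.

The assignment fails constraint 5.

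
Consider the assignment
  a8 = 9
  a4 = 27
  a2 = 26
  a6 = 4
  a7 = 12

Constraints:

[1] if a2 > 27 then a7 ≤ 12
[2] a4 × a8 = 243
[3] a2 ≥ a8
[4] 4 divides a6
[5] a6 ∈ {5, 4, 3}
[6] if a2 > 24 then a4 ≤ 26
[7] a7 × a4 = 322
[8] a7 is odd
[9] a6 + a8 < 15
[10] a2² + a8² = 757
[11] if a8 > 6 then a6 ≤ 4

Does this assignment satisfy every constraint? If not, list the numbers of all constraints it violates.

Constraints 6, 7, 8 do not hold.

[1] a2 = 26, not > 27; antecedent false, conditional vacuously true  ✔
[2] a4 × a8 = 27 × 9 = 243  ✔
[3] a2 = 26, a8 = 9; 26 ≥ 9  ✔
[4] 4 / 4 = 1, so 4 divides 4  ✔
[5] a6 = 4 is in {5, 4, 3}  ✔
[6] a2 = 26 > 24, so we need a4 ≤ 26; but a4 = 27 > 26  ✘
[7] a7 × a4 = 12 × 27 = 324, not 322  ✘
[8] a7 = 12 is even  ✘
[9] a6 + a8 = 4 + 9 = 13; 13 < 15  ✔
[10] a2² + a8² = 26² + 9² = 676 + 81 = 757  ✔
[11] a8 = 9 > 6, so we need a6 ≤ 4; a6 = 4 ≤ 4  ✔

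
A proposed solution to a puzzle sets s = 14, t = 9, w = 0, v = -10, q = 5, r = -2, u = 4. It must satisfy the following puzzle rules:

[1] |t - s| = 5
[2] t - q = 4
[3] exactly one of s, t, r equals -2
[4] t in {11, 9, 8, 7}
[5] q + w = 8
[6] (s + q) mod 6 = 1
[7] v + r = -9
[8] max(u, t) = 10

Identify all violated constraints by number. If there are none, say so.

[1] |9 - 14| = 5 — holds.
[2] t - q = 9 - 5 = 4 — holds.
[3] s=14, t=9, r=-2; 1 of them equals -2 — holds.
[4] t = 9 is in {11, 9, 8, 7} — holds.
[5] q + w = 5 + 0 = 5, not 8 — does not hold.
[6] s + q = 19; 19 mod 6 = 1 — holds.
[7] v + r = -10 + (-2) = -12, not -9 — does not hold.
[8] max(4, 9) = 9, not 10 — does not hold.

No — constraints 5, 7, 8 are not satisfied.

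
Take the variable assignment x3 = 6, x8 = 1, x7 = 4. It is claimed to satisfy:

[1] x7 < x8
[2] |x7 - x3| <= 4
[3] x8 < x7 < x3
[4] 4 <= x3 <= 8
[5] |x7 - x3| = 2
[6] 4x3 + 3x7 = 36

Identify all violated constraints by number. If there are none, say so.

[1] x7 = 4, x8 = 1; 4 ≥ 1 (want <) — violated.
[2] |4 - 6| = 2; 2 ≤ 4 — satisfied.
[3] values 1 < 4 < 6 — satisfied.
[4] x3 = 6 lies in [4, 8] — satisfied.
[5] |4 - 6| = 2 — satisfied.
[6] 4x3 + 3x7 = 4(6) + 3(4) = 36 — satisfied.

Violated: 1.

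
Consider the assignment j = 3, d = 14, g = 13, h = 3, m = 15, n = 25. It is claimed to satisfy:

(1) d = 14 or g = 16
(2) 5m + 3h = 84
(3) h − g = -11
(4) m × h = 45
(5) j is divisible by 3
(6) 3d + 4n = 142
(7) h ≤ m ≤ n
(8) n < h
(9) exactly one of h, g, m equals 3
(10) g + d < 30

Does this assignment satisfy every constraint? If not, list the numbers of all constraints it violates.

(1) d = 14 = 14 (first disjunct) — OK.
(2) 5m + 3h = 5(15) + 3(3) = 84 — OK.
(3) h − g = 3 − 13 = -10, not -11 — violated.
(4) m × h = 15 × 3 = 45 — OK.
(5) 3 / 3 = 1, so 3 divides 3 — OK.
(6) 3d + 4n = 3(14) + 4(25) = 142 — OK.
(7) values 3 ≤ 15 ≤ 25 — OK.
(8) n = 25, h = 3; 25 ≥ 3 (want <) — violated.
(9) h=3, g=13, m=15; 1 of them equals 3 — OK.
(10) g + d = 13 + 14 = 27; 27 < 30 — OK.

Constraints 3 and 8 are violated.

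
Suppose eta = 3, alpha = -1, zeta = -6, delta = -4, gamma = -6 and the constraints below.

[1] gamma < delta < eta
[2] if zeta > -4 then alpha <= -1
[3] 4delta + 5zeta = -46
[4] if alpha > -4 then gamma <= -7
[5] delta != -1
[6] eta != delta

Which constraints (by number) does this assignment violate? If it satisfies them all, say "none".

Violated: 4.

[1] values -6 < -4 < 3  OK
[2] zeta = -6, not > -4; antecedent false, conditional vacuously true  OK
[3] 4delta + 5zeta = 4(-4) + 5(-6) = -46  OK
[4] alpha = -1 > -4, so we need gamma ≤ -7; but gamma = -6 > -7  FAIL
[5] delta = -4, and -4 ≠ -1  OK
[6] eta = 3, delta = -4; distinct  OK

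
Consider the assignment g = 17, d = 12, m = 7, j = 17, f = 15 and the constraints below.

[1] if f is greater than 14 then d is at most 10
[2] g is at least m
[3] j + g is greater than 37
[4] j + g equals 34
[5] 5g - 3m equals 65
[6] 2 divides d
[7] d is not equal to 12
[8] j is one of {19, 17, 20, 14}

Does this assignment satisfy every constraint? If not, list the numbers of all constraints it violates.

Constraints 1, 3, 5, and 7 are violated.

[1] f = 15 > 14, so we need d ≤ 10; but d = 12 > 10 — fails.
[2] g = 17, m = 7; 17 ≥ 7 — holds.
[3] j + g = 17 + 17 = 34; 34 ≤ 37, bound 37 not met — fails.
[4] j + g = 17 + 17 = 34 — holds.
[5] 5g - 3m = 5(17) - 3(7) = 64, not 65 — fails.
[6] 12 / 2 = 6, so 2 divides 12 — holds.
[7] d = 12, but 12 is required to differ — fails.
[8] j = 17 is in {19, 17, 20, 14} — holds.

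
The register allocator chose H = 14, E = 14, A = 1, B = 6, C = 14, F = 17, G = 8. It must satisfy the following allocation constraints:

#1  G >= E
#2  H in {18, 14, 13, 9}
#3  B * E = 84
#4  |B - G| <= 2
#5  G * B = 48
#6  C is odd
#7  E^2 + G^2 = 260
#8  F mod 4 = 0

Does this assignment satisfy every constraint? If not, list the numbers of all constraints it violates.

#1 G = 8, E = 14; 8 < 14 (want ≥) — violated.
#2 H = 14 is in {18, 14, 13, 9} — OK.
#3 B * E = 6 * 14 = 84 — OK.
#4 |6 - 8| = 2; 2 ≤ 2 — OK.
#5 G * B = 8 * 6 = 48 — OK.
#6 C = 14 is even — violated.
#7 E^2 + G^2 = 14^2 + 8^2 = 196 + 64 = 260 — OK.
#8 17 mod 4 = 1, not 0 — violated.

Constraints 1, 6, 8 do not hold.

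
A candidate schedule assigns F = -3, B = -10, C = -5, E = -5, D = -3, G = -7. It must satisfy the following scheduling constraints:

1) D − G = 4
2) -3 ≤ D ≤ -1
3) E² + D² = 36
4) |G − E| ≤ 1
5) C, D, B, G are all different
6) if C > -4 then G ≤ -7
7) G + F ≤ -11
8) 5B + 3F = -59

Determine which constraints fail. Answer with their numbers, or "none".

No — constraints 3, 4, 7 are not satisfied.

1) D − G = -3 − (-7) = 4 — holds.
2) D = -3 lies in [-3, -1] — holds.
3) E² + D² = (-5)² + (-3)² = 25 + 9 = 34, not 36 — does not hold.
4) |-7 − (-5)| = 2; 2 > 1, exceeds bound 1 — does not hold.
5) values -5, -3, -10, -7 are pairwise distinct — holds.
6) C = -5, not > -4; antecedent false, conditional vacuously true — holds.
7) G + F = -7 + (-3) = -10; -10 > -11, bound -11 not met — does not hold.
8) 5B + 3F = 5(-10) + 3(-3) = -59 — holds.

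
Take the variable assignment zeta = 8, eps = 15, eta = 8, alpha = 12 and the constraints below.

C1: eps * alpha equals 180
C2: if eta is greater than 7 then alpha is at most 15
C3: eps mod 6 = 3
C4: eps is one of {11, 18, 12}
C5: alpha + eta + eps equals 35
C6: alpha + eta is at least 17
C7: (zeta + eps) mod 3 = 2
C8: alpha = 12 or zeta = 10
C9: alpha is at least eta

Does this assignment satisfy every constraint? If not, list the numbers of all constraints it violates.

C1: eps * alpha = 15 * 12 = 180  ✓
C2: eta = 8 > 7, so we need alpha ≤ 15; alpha = 12 ≤ 15  ✓
C3: 15 mod 6 = 3  ✓
C4: eps = 15 is not in {11, 18, 12}  ✗
C5: alpha + eta + eps = 12 + 8 + 15 = 35  ✓
C6: alpha + eta = 12 + 8 = 20; 20 ≥ 17  ✓
C7: zeta + eps = 23; 23 mod 3 = 2  ✓
C8: alpha = 12 = 12 (first disjunct)  ✓
C9: alpha = 12, eta = 8; 12 ≥ 8  ✓

Constraint 4 does not hold.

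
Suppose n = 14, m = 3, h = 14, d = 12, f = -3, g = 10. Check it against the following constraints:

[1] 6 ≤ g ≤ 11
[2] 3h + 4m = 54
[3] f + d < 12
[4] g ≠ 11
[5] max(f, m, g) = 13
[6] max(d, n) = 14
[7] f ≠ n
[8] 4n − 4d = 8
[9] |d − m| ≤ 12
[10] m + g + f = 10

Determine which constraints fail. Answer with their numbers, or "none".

Constraint 5 is violated.

[1] g = 10 lies in [6, 11] — holds.
[2] 3h + 4m = 3(14) + 4(3) = 54 — holds.
[3] f + d = -3 + 12 = 9; 9 < 12 — holds.
[4] g = 10, and 10 ≠ 11 — holds.
[5] max(-3, 3, 10) = 10, not 13 — fails.
[6] max(12, 14) = 14 — holds.
[7] f = -3, n = 14; distinct — holds.
[8] 4n − 4d = 4(14) − 4(12) = 8 — holds.
[9] |12 − 3| = 9; 9 ≤ 12 — holds.
[10] m + g + f = 3 + 10 + (-3) = 10 — holds.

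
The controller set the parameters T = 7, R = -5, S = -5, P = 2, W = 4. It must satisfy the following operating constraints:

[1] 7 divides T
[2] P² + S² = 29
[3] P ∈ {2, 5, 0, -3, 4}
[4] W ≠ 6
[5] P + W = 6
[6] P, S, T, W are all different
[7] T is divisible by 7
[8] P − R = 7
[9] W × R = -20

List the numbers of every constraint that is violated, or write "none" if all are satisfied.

No violations.

[1] 7 / 7 = 1, so 7 divides 7  true
[2] P² + S² = 2² + (-5)² = 4 + 25 = 29  true
[3] P = 2 is in {2, 5, 0, -3, 4}  true
[4] W = 4, and 4 ≠ 6  true
[5] P + W = 2 + 4 = 6  true
[6] values 2, -5, 7, 4 are pairwise distinct  true
[7] 7 / 7 = 1, so 7 divides 7  true
[8] P − R = 2 − (-5) = 7  true
[9] W × R = 4 × (-5) = -20  true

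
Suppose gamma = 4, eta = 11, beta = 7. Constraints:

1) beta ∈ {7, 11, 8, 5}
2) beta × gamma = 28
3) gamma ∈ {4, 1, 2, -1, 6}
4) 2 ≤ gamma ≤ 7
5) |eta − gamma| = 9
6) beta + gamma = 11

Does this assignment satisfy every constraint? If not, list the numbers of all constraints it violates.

Constraint 5 is violated.

1) beta = 7 is in {7, 11, 8, 5} — holds.
2) beta × gamma = 7 × 4 = 28 — holds.
3) gamma = 4 is in {4, 1, 2, -1, 6} — holds.
4) gamma = 4 lies in [2, 7] — holds.
5) |11 − 4| = 7, not 9 — fails.
6) beta + gamma = 7 + 4 = 11 — holds.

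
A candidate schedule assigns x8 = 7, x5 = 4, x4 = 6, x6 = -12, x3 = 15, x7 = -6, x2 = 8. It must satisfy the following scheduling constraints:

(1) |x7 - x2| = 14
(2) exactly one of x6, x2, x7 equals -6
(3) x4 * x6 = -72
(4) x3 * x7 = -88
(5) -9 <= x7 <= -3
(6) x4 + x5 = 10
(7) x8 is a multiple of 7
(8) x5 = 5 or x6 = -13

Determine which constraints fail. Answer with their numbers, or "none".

(1) |-6 - 8| = 14 — OK.
(2) x6=-12, x2=8, x7=-6; 1 of them equals -6 — OK.
(3) x4 * x6 = 6 * (-12) = -72 — OK.
(4) x3 * x7 = 15 * (-6) = -90, not -88 — violated.
(5) x7 = -6 lies in [-9, -3] — OK.
(6) x4 + x5 = 6 + 4 = 10 — OK.
(7) 7 / 7 = 1, so 7 divides 7 — OK.
(8) x5 = 4 ≠ 5 and x6 = -12 ≠ -13; both disjuncts false — violated.

The assignment fails constraints 4 and 8.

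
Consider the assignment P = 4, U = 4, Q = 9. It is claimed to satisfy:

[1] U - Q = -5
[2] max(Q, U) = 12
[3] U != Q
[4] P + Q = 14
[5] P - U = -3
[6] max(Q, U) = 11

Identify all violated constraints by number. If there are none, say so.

The assignment fails constraints 2, 4, 5, 6.

[1] U - Q = 4 - 9 = -5  holds
[2] max(9, 4) = 9, not 12  fails
[3] U = 4, Q = 9; distinct  holds
[4] P + Q = 4 + 9 = 13, not 14  fails
[5] P - U = 4 - 4 = 0, not -3  fails
[6] max(9, 4) = 9, not 11  fails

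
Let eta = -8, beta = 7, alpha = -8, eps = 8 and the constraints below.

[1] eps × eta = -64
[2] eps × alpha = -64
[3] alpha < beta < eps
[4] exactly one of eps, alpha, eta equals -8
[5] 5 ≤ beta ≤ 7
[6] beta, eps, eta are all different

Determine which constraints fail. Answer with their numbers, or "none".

Constraint 4 is violated.

[1] eps × eta = 8 × (-8) = -64 — OK.
[2] eps × alpha = 8 × (-8) = -64 — OK.
[3] values -8 < 7 < 8 — OK.
[4] eps=8, alpha=-8, eta=-8; 2 of them equal -8, not exactly one — violated.
[5] beta = 7 lies in [5, 7] — OK.
[6] values 7, 8, -8 are pairwise distinct — OK.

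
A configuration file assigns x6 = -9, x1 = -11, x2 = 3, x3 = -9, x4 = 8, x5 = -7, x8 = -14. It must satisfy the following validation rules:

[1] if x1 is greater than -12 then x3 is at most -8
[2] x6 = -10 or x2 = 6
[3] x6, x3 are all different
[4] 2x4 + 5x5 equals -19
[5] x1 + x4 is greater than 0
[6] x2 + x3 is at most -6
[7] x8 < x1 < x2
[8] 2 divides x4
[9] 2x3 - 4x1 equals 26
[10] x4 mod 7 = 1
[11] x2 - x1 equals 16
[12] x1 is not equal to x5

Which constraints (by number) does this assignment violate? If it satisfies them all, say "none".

Constraints 2, 3, 5, 11 do not hold.

[1] x1 = -11 > -12, so we need x3 ≤ -8; x3 = -9 ≤ -8  yes
[2] x6 = -9 ≠ -10 and x2 = 3 ≠ 6; both disjuncts false  no
[3] x6 = x3 = -9, not all different  no
[4] 2x4 + 5x5 = 2(8) + 5(-7) = -19  yes
[5] x1 + x4 = -11 + 8 = -3; -3 ≤ 0, bound 0 not met  no
[6] x2 + x3 = 3 + (-9) = -6; -6 ≤ -6  yes
[7] values -14 < -11 < 3  yes
[8] 8 / 2 = 4, so 2 divides 8  yes
[9] 2x3 - 4x1 = 2(-9) - 4(-11) = 26  yes
[10] 8 mod 7 = 1  yes
[11] x2 - x1 = 3 - (-11) = 14, not 16  no
[12] x1 = -11, x5 = -7; distinct  yes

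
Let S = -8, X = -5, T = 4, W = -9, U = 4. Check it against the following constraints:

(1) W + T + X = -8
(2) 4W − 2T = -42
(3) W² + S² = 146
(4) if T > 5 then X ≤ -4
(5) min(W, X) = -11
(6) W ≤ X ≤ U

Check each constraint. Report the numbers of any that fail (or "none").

(1) W + T + X = -9 + 4 + (-5) = -10, not -8  ✗
(2) 4W − 2T = 4(-9) − 2(4) = -44, not -42  ✗
(3) W² + S² = (-9)² + (-8)² = 81 + 64 = 145, not 146  ✗
(4) T = 4, not > 5; antecedent false, conditional vacuously true  ✓
(5) min(-9, -5) = -9, not -11  ✗
(6) values -9 ≤ -5 ≤ 4  ✓

The assignment fails constraints 1, 2, 3, and 5.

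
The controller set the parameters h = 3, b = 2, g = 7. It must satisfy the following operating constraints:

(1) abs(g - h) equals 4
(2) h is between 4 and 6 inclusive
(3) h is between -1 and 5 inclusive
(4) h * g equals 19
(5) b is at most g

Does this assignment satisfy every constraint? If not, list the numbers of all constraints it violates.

(1) abs(7 - 3) = 4 — holds.
(2) h = 3 is outside [4, 6] — fails.
(3) h = 3 lies in [-1, 5] — holds.
(4) h * g = 3 * 7 = 21, not 19 — fails.
(5) b = 2, g = 7; 2 ≤ 7 — holds.

Constraints 2, 4 are violated.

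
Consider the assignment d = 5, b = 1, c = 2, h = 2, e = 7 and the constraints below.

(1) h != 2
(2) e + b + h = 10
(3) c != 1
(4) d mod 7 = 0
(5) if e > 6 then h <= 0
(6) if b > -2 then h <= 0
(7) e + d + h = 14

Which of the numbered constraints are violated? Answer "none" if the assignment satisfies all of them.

No — constraints 1, 4, 5, and 6 are not satisfied.

(1) h = 2, but 2 is required to differ — violated.
(2) e + b + h = 7 + 1 + 2 = 10 — OK.
(3) c = 2, and 2 ≠ 1 — OK.
(4) 5 mod 7 = 5, not 0 — violated.
(5) e = 7 > 6, so we need h ≤ 0; but h = 2 > 0 — violated.
(6) b = 1 > -2, so we need h ≤ 0; but h = 2 > 0 — violated.
(7) e + d + h = 7 + 5 + 2 = 14 — OK.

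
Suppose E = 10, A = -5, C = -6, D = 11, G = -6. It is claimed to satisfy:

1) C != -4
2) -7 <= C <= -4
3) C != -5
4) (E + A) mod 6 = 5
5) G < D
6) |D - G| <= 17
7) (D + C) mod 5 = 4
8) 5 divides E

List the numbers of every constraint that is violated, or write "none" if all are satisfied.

1) C = -6, and -6 ≠ -4 — satisfied.
2) C = -6 lies in [-7, -4] — satisfied.
3) C = -6, and -6 ≠ -5 — satisfied.
4) E + A = 5; 5 mod 6 = 5 — satisfied.
5) G = -6, D = 11; -6 < 11 — satisfied.
6) |11 - (-6)| = 17; 17 ≤ 17 — satisfied.
7) D + C = 5; 5 mod 5 = 0, not 4 — violated.
8) 10 / 5 = 2, so 5 divides 10 — satisfied.

No — constraint 7 is not satisfied.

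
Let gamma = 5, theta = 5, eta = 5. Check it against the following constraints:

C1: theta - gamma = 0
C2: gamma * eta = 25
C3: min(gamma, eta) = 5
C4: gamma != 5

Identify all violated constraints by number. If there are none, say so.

C1: theta - gamma = 5 - 5 = 0 — satisfied.
C2: gamma * eta = 5 * 5 = 25 — satisfied.
C3: min(5, 5) = 5 — satisfied.
C4: gamma = 5, but 5 is required to differ — violated.

Violated: 4.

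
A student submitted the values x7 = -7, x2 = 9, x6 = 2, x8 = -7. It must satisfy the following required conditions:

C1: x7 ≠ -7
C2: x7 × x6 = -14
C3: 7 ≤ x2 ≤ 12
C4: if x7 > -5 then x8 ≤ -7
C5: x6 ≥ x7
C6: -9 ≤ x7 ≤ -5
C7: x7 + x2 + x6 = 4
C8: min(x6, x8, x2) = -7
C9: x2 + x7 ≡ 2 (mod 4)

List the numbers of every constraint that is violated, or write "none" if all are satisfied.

C1: x7 = -7, but -7 is required to differ  ✗
C2: x7 × x6 = -7 × 2 = -14  ✓
C3: x2 = 9 lies in [7, 12]  ✓
C4: x7 = -7, not > -5; antecedent false, conditional vacuously true  ✓
C5: x6 = 2, x7 = -7; 2 ≥ -7  ✓
C6: x7 = -7 lies in [-9, -5]  ✓
C7: x7 + x2 + x6 = -7 + 9 + 2 = 4  ✓
C8: min(2, -7, 9) = -7  ✓
C9: x2 + x7 = 2; 2 mod 4 = 2  ✓

Violated: 1.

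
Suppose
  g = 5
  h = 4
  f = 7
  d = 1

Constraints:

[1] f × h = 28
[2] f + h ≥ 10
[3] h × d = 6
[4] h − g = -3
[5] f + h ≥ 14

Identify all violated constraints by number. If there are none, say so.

Constraints 3, 4, and 5 are violated.

[1] f × h = 7 × 4 = 28 — satisfied.
[2] f + h = 7 + 4 = 11; 11 ≥ 10 — satisfied.
[3] h × d = 4 × 1 = 4, not 6 — violated.
[4] h − g = 4 − 5 = -1, not -3 — violated.
[5] f + h = 7 + 4 = 11; 11 < 14, bound 14 not met — violated.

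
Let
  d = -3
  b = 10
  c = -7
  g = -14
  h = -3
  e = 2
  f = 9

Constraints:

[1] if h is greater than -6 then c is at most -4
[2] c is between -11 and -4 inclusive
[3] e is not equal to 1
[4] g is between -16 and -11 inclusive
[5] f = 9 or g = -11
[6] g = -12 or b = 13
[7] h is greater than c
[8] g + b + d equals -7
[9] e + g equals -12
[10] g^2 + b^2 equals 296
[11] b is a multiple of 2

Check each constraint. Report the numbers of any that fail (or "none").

[1] h = -3 > -6, so we need c ≤ -4; c = -7 ≤ -4  ✓
[2] c = -7 lies in [-11, -4]  ✓
[3] e = 2, and 2 ≠ 1  ✓
[4] g = -14 lies in [-16, -11]  ✓
[5] f = 9 = 9 (first disjunct)  ✓
[6] g = -14 ≠ -12 and b = 10 ≠ 13; both disjuncts false  ✗
[7] h = -3, c = -7; -3 > -7  ✓
[8] g + b + d = -14 + 10 + (-3) = -7  ✓
[9] e + g = 2 + (-14) = -12  ✓
[10] g^2 + b^2 = (-14)^2 + 10^2 = 196 + 100 = 296  ✓
[11] 10 / 2 = 5, so 2 divides 10  ✓

Constraint 6 is violated.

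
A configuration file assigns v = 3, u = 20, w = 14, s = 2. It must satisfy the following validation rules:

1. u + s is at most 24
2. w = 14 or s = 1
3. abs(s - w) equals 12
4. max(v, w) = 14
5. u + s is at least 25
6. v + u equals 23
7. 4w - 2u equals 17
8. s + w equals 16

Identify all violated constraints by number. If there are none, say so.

1. u + s = 20 + 2 = 22; 22 ≤ 24  yes
2. w = 14 = 14 (first disjunct)  yes
3. abs(2 - 14) = 12  yes
4. max(3, 14) = 14  yes
5. u + s = 20 + 2 = 22; 22 < 25, bound 25 not met  no
6. v + u = 3 + 20 = 23  yes
7. 4w - 2u = 4(14) - 2(20) = 16, not 17  no
8. s + w = 2 + 14 = 16  yes

Constraints 5, 7 are violated.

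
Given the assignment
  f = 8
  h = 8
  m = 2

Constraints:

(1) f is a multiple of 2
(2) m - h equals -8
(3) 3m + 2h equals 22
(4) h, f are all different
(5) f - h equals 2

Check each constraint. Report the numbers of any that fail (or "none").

The assignment fails constraints 2, 4, 5.

(1) 8 / 2 = 4, so 2 divides 8  ✓
(2) m - h = 2 - 8 = -6, not -8  ✗
(3) 3m + 2h = 3(2) + 2(8) = 22  ✓
(4) h = f = 8, not all different  ✗
(5) f - h = 8 - 8 = 0, not 2  ✗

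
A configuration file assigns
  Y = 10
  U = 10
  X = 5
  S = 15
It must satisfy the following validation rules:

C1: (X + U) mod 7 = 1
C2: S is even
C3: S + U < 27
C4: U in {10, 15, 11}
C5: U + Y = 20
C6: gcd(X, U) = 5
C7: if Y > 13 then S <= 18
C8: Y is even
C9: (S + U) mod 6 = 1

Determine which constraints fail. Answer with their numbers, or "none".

C1: X + U = 15; 15 mod 7 = 1  ✓
C2: S = 15 is odd  ✗
C3: S + U = 15 + 10 = 25; 25 < 27  ✓
C4: U = 10 is in {10, 15, 11}  ✓
C5: U + Y = 10 + 10 = 20  ✓
C6: gcd(5, 10) = 5  ✓
C7: Y = 10, not > 13; antecedent false, conditional vacuously true  ✓
C8: Y = 10 is even  ✓
C9: S + U = 25; 25 mod 6 = 1  ✓

The assignment fails constraint 2.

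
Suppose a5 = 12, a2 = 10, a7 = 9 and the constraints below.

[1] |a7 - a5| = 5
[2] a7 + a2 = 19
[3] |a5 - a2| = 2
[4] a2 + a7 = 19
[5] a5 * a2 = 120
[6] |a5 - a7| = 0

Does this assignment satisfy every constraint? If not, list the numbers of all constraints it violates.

[1] |9 - 12| = 3, not 5  no
[2] a7 + a2 = 9 + 10 = 19  yes
[3] |12 - 10| = 2  yes
[4] a2 + a7 = 10 + 9 = 19  yes
[5] a5 * a2 = 12 * 10 = 120  yes
[6] |12 - 9| = 3, not 0  no

Constraints 1 and 6 do not hold.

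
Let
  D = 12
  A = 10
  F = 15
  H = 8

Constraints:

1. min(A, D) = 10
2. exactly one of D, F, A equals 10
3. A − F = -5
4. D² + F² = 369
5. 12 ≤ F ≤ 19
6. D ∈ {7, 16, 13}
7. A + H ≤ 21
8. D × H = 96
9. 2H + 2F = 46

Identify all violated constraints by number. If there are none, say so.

Constraint 6 is violated.

1. min(10, 12) = 10  holds
2. D=12, F=15, A=10; 1 of them equals 10  holds
3. A − F = 10 − 15 = -5  holds
4. D² + F² = 12² + 15² = 144 + 225 = 369  holds
5. F = 15 lies in [12, 19]  holds
6. D = 12 is not in {7, 16, 13}  fails
7. A + H = 10 + 8 = 18; 18 ≤ 21  holds
8. D × H = 12 × 8 = 96  holds
9. 2H + 2F = 2(8) + 2(15) = 46  holds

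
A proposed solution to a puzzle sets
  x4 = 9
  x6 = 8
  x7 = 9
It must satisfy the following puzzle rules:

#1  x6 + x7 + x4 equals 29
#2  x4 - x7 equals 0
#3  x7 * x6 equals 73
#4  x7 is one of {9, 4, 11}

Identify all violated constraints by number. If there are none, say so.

#1 x6 + x7 + x4 = 8 + 9 + 9 = 26, not 29  ✗
#2 x4 - x7 = 9 - 9 = 0  ✓
#3 x7 * x6 = 9 * 8 = 72, not 73  ✗
#4 x7 = 9 is in {9, 4, 11}  ✓

Constraints 1 and 3 are violated.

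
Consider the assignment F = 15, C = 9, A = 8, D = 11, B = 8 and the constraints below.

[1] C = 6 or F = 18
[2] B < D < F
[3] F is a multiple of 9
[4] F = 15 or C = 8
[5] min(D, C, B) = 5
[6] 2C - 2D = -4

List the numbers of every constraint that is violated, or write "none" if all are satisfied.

[1] C = 9 ≠ 6 and F = 15 ≠ 18; both disjuncts false  ✘
[2] values 8 < 11 < 15  ✔
[3] 15 = 9*1 + 6, so 9 does not divide 15  ✘
[4] F = 15 = 15 (first disjunct)  ✔
[5] min(11, 9, 8) = 8, not 5  ✘
[6] 2C - 2D = 2(9) - 2(11) = -4  ✔

Constraints 1, 3, 5 are violated.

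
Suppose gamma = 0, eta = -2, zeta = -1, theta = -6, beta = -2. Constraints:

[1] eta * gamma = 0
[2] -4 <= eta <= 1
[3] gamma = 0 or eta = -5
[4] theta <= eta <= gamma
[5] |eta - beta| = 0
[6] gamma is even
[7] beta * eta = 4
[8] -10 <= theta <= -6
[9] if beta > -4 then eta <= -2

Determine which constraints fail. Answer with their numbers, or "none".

[1] eta * gamma = -2 * 0 = 0  ✔
[2] eta = -2 lies in [-4, 1]  ✔
[3] gamma = 0 = 0 (first disjunct)  ✔
[4] values -6 <= -2 <= 0  ✔
[5] |-2 - (-2)| = 0  ✔
[6] gamma = 0 is even  ✔
[7] beta * eta = -2 * (-2) = 4  ✔
[8] theta = -6 lies in [-10, -6]  ✔
[9] beta = -2 > -4, so we need eta ≤ -2; eta = -2 ≤ -2  ✔

None — every constraint holds.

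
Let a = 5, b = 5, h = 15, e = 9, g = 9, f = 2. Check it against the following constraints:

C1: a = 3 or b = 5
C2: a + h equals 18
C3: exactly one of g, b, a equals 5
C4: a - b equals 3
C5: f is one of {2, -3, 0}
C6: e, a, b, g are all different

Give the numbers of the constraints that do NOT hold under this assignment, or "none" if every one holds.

Constraints 2, 3, 4, and 6 are violated.

C1: a = 5 ≠ 3, but b = 5 = 5 (second disjunct)  OK
C2: a + h = 5 + 15 = 20, not 18  FAIL
C3: g=9, b=5, a=5; 2 of them equal 5, not exactly one  FAIL
C4: a - b = 5 - 5 = 0, not 3  FAIL
C5: f = 2 is in {2, -3, 0}  OK
C6: a = b = 5, not all different  FAIL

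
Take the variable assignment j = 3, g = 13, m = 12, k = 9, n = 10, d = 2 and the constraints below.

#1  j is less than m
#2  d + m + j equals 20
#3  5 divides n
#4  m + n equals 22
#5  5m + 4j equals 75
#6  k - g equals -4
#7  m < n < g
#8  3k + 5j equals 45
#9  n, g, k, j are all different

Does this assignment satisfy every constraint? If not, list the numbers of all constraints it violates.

Constraints 2, 5, 7, and 8 are violated.

#1 j = 3, m = 12; 3 < 12  holds
#2 d + m + j = 2 + 12 + 3 = 17, not 20  fails
#3 10 / 5 = 2, so 5 divides 10  holds
#4 m + n = 12 + 10 = 22  holds
#5 5m + 4j = 5(12) + 4(3) = 72, not 75  fails
#6 k - g = 9 - 13 = -4  holds
#7 values 12, 10, 13; m = 12 is not < n = 10  fails
#8 3k + 5j = 3(9) + 5(3) = 42, not 45  fails
#9 values 10, 13, 9, 3 are pairwise distinct  holds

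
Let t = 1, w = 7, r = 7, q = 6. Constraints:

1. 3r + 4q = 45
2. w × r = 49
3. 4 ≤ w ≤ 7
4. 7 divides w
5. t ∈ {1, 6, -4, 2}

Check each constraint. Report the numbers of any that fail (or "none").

1. 3r + 4q = 3(7) + 4(6) = 45  OK
2. w × r = 7 × 7 = 49  OK
3. w = 7 lies in [4, 7]  OK
4. 7 / 7 = 1, so 7 divides 7  OK
5. t = 1 is in {1, 6, -4, 2}  OK

Yes — all constraints hold.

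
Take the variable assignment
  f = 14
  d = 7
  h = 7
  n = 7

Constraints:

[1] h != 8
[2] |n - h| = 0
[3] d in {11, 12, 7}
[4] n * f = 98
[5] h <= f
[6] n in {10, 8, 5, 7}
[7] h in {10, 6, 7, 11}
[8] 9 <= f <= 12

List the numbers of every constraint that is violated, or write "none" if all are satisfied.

Constraint 8 is violated.

[1] h = 7, and 7 ≠ 8  ✔
[2] |7 - 7| = 0  ✔
[3] d = 7 is in {11, 12, 7}  ✔
[4] n * f = 7 * 14 = 98  ✔
[5] h = 7, f = 14; 7 ≤ 14  ✔
[6] n = 7 is in {10, 8, 5, 7}  ✔
[7] h = 7 is in {10, 6, 7, 11}  ✔
[8] f = 14 is outside [9, 12]  ✘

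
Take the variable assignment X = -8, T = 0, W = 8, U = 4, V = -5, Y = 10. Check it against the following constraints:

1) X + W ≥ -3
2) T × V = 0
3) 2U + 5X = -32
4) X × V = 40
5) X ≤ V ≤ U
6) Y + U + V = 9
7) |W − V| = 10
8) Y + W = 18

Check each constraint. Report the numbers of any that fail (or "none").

Constraint 7 does not hold.

1) X + W = -8 + 8 = 0; 0 ≥ -3 — holds.
2) T × V = 0 × (-5) = 0 — holds.
3) 2U + 5X = 2(4) + 5(-8) = -32 — holds.
4) X × V = -8 × (-5) = 40 — holds.
5) values -8 ≤ -5 ≤ 4 — holds.
6) Y + U + V = 10 + 4 + (-5) = 9 — holds.
7) |8 − (-5)| = 13, not 10 — does not hold.
8) Y + W = 10 + 8 = 18 — holds.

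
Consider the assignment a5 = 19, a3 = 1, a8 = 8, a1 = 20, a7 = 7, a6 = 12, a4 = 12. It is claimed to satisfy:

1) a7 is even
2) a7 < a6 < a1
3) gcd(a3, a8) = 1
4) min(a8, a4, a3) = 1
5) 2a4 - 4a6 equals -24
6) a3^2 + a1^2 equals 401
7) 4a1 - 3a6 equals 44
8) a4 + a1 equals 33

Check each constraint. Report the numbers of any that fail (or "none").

1) a7 = 7 is odd — violated.
2) values 7 < 12 < 20 — OK.
3) gcd(1, 8) = 1 — OK.
4) min(8, 12, 1) = 1 — OK.
5) 2a4 - 4a6 = 2(12) - 4(12) = -24 — OK.
6) a3^2 + a1^2 = 1^2 + 20^2 = 1 + 400 = 401 — OK.
7) 4a1 - 3a6 = 4(20) - 3(12) = 44 — OK.
8) a4 + a1 = 12 + 20 = 32, not 33 — violated.

Constraints 1 and 8 are violated.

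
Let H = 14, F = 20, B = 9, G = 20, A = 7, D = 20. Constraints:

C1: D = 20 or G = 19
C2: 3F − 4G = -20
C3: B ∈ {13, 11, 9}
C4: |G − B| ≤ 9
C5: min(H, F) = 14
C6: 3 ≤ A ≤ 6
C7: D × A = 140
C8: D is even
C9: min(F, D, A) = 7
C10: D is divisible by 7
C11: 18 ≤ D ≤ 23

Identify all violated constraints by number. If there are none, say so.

C1: D = 20 = 20 (first disjunct)  ✔
C2: 3F − 4G = 3(20) − 4(20) = -20  ✔
C3: B = 9 is in {13, 11, 9}  ✔
C4: |20 − 9| = 11; 11 > 9, exceeds bound 9  ✘
C5: min(14, 20) = 14  ✔
C6: A = 7 is outside [3, 6]  ✘
C7: D × A = 20 × 7 = 140  ✔
C8: D = 20 is even  ✔
C9: min(20, 20, 7) = 7  ✔
C10: 20 = 7×2 + 6, so 7 does not divide 20  ✘
C11: D = 20 lies in [18, 23]  ✔

No — constraints 4, 6, 10 are not satisfied.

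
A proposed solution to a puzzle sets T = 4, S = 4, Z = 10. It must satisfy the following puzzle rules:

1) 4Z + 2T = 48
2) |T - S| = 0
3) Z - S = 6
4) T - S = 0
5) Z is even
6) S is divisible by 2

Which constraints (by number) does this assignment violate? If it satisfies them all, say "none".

1) 4Z + 2T = 4(10) + 2(4) = 48 — satisfied.
2) |4 - 4| = 0 — satisfied.
3) Z - S = 10 - 4 = 6 — satisfied.
4) T - S = 4 - 4 = 0 — satisfied.
5) Z = 10 is even — satisfied.
6) 4 / 2 = 2, so 2 divides 4 — satisfied.

All constraints are satisfied.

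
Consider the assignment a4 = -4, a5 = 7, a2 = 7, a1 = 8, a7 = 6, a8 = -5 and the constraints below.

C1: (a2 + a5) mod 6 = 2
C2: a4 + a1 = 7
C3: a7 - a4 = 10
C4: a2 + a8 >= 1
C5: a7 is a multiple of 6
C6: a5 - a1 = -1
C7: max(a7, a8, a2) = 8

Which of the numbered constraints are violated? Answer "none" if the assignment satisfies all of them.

C1: a2 + a5 = 14; 14 mod 6 = 2  holds
C2: a4 + a1 = -4 + 8 = 4, not 7  fails
C3: a7 - a4 = 6 - (-4) = 10  holds
C4: a2 + a8 = 7 + (-5) = 2; 2 ≥ 1  holds
C5: 6 / 6 = 1, so 6 divides 6  holds
C6: a5 - a1 = 7 - 8 = -1  holds
C7: max(6, -5, 7) = 7, not 8  fails

Constraints 2 and 7 are violated.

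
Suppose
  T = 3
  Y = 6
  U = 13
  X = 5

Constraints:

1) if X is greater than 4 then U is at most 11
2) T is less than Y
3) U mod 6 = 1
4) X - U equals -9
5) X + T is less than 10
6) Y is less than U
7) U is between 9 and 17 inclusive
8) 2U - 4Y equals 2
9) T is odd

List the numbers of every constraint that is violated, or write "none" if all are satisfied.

1) X = 5 > 4, so we need U ≤ 11; but U = 13 > 11 — violated.
2) T = 3, Y = 6; 3 < 6 — satisfied.
3) 13 mod 6 = 1 — satisfied.
4) X - U = 5 - 13 = -8, not -9 — violated.
5) X + T = 5 + 3 = 8; 8 < 10 — satisfied.
6) Y = 6, U = 13; 6 < 13 — satisfied.
7) U = 13 lies in [9, 17] — satisfied.
8) 2U - 4Y = 2(13) - 4(6) = 2 — satisfied.
9) T = 3 is odd — satisfied.

No — constraints 1 and 4 are not satisfied.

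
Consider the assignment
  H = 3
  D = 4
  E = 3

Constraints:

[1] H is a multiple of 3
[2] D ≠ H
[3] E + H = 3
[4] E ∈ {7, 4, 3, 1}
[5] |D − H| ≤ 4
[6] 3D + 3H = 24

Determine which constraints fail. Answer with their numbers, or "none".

[1] 3 / 3 = 1, so 3 divides 3  ✓
[2] D = 4, H = 3; distinct  ✓
[3] E + H = 3 + 3 = 6, not 3  ✗
[4] E = 3 is in {7, 4, 3, 1}  ✓
[5] |4 − 3| = 1; 1 ≤ 4  ✓
[6] 3D + 3H = 3(4) + 3(3) = 21, not 24  ✗

Violated: 3, 6.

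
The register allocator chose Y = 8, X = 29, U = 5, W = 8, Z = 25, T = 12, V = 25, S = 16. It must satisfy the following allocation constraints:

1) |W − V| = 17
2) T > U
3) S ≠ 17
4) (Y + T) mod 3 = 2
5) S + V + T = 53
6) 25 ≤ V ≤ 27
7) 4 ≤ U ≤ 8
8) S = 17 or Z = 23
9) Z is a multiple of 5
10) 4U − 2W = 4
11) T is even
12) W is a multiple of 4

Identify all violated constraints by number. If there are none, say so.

Violated: 8.

1) |8 − 25| = 17 — holds.
2) T = 12, U = 5; 12 > 5 — holds.
3) S = 16, and 16 ≠ 17 — holds.
4) Y + T = 20; 20 mod 3 = 2 — holds.
5) S + V + T = 16 + 25 + 12 = 53 — holds.
6) V = 25 lies in [25, 27] — holds.
7) U = 5 lies in [4, 8] — holds.
8) S = 16 ≠ 17 and Z = 25 ≠ 23; both disjuncts false — does not hold.
9) 25 / 5 = 5, so 5 divides 25 — holds.
10) 4U − 2W = 4(5) − 2(8) = 4 — holds.
11) T = 12 is even — holds.
12) 8 / 4 = 2, so 4 divides 8 — holds.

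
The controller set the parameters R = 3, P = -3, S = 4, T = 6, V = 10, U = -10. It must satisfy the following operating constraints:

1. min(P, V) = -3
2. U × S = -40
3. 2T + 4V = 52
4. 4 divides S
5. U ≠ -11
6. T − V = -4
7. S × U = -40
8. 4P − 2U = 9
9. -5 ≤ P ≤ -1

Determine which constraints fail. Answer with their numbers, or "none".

Constraint 8 is violated.

1. min(-3, 10) = -3  ✔
2. U × S = -10 × 4 = -40  ✔
3. 2T + 4V = 2(6) + 4(10) = 52  ✔
4. 4 / 4 = 1, so 4 divides 4  ✔
5. U = -10, and -10 ≠ -11  ✔
6. T − V = 6 − 10 = -4  ✔
7. S × U = 4 × (-10) = -40  ✔
8. 4P − 2U = 4(-3) − 2(-10) = 8, not 9  ✘
9. P = -3 lies in [-5, -1]  ✔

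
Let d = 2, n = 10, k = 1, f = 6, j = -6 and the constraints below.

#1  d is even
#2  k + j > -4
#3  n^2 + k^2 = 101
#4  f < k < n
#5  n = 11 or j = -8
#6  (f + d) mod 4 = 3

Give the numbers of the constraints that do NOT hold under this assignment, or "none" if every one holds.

#1 d = 2 is even — holds.
#2 k + j = 1 + (-6) = -5; -5 ≤ -4, bound -4 not met — does not hold.
#3 n^2 + k^2 = 10^2 + 1^2 = 100 + 1 = 101 — holds.
#4 values 6, 1, 10; f = 6 is not < k = 1 — does not hold.
#5 n = 10 ≠ 11 and j = -6 ≠ -8; both disjuncts false — does not hold.
#6 f + d = 8; 8 mod 4 = 0, not 3 — does not hold.

Violated: 2, 4, 5, 6.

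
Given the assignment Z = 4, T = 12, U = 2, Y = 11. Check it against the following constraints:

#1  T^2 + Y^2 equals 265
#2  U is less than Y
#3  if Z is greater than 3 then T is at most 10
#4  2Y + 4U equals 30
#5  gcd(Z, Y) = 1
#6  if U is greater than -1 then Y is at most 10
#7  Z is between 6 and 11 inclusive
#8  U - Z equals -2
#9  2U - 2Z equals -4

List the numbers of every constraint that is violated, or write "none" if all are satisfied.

Constraints 3, 6, and 7 are violated.

#1 T^2 + Y^2 = 12^2 + 11^2 = 144 + 121 = 265 — holds.
#2 U = 2, Y = 11; 2 < 11 — holds.
#3 Z = 4 > 3, so we need T ≤ 10; but T = 12 > 10 — fails.
#4 2Y + 4U = 2(11) + 4(2) = 30 — holds.
#5 gcd(4, 11) = 1 — holds.
#6 U = 2 > -1, so we need Y ≤ 10; but Y = 11 > 10 — fails.
#7 Z = 4 is outside [6, 11] — fails.
#8 U - Z = 2 - 4 = -2 — holds.
#9 2U - 2Z = 2(2) - 2(4) = -4 — holds.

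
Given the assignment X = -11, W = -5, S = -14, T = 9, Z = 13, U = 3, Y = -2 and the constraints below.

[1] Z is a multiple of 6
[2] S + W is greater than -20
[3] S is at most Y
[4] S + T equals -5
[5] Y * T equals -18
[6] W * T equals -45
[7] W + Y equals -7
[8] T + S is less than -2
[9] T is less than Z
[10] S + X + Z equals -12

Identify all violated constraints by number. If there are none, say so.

Constraint 1 is violated.

[1] 13 = 6*2 + 1, so 6 does not divide 13  ✘
[2] S + W = -14 + (-5) = -19; -19 > -20  ✔
[3] S = -14, Y = -2; -14 ≤ -2  ✔
[4] S + T = -14 + 9 = -5  ✔
[5] Y * T = -2 * 9 = -18  ✔
[6] W * T = -5 * 9 = -45  ✔
[7] W + Y = -5 + (-2) = -7  ✔
[8] T + S = 9 + (-14) = -5; -5 < -2  ✔
[9] T = 9, Z = 13; 9 < 13  ✔
[10] S + X + Z = -14 + (-11) + 13 = -12  ✔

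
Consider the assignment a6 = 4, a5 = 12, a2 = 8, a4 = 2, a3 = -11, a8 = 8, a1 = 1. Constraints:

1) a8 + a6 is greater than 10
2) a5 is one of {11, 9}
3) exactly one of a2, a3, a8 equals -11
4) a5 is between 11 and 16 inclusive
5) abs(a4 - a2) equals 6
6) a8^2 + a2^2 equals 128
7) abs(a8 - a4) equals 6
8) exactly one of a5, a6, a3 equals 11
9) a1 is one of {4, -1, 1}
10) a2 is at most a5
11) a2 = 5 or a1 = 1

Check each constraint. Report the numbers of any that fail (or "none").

1) a8 + a6 = 8 + 4 = 12; 12 > 10 — holds.
2) a5 = 12 is not in {11, 9} — fails.
3) a2=8, a3=-11, a8=8; 1 of them equals -11 — holds.
4) a5 = 12 lies in [11, 16] — holds.
5) abs(2 - 8) = 6 — holds.
6) a8^2 + a2^2 = 8^2 + 8^2 = 64 + 64 = 128 — holds.
7) abs(8 - 2) = 6 — holds.
8) a5=12, a6=4, a3=-11; 0 of them equal 11, not exactly one — fails.
9) a1 = 1 is in {4, -1, 1} — holds.
10) a2 = 8, a5 = 12; 8 ≤ 12 — holds.
11) a2 = 8 ≠ 5, but a1 = 1 = 1 (second disjunct) — holds.

No — constraints 2, 8 are not satisfied.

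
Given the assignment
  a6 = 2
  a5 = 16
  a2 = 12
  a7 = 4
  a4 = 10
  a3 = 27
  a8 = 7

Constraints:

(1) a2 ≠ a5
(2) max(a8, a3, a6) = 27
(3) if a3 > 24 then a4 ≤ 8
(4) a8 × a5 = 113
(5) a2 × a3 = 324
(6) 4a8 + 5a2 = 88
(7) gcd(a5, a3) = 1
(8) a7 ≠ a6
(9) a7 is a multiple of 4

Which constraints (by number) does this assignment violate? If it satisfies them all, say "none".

Constraints 3 and 4 do not hold.

(1) a2 = 12, a5 = 16; distinct  OK
(2) max(7, 27, 2) = 27  OK
(3) a3 = 27 > 24, so we need a4 ≤ 8; but a4 = 10 > 8  FAIL
(4) a8 × a5 = 7 × 16 = 112, not 113  FAIL
(5) a2 × a3 = 12 × 27 = 324  OK
(6) 4a8 + 5a2 = 4(7) + 5(12) = 88  OK
(7) gcd(16, 27) = 1  OK
(8) a7 = 4, a6 = 2; distinct  OK
(9) 4 / 4 = 1, so 4 divides 4  OK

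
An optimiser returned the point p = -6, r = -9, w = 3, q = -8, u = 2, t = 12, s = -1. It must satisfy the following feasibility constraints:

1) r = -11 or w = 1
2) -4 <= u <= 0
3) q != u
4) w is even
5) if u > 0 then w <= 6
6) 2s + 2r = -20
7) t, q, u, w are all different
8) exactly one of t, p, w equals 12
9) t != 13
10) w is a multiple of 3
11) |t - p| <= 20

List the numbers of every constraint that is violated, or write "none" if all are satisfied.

1) r = -9 ≠ -11 and w = 3 ≠ 1; both disjuncts false  false
2) u = 2 is outside [-4, 0]  false
3) q = -8, u = 2; distinct  true
4) w = 3 is odd  false
5) u = 2 > 0, so we need w ≤ 6; w = 3 ≤ 6  true
6) 2s + 2r = 2(-1) + 2(-9) = -20  true
7) values 12, -8, 2, 3 are pairwise distinct  true
8) t=12, p=-6, w=3; 1 of them equals 12  true
9) t = 12, and 12 ≠ 13  true
10) 3 / 3 = 1, so 3 divides 3  true
11) |12 - (-6)| = 18; 18 ≤ 20  true

Violated: 1, 2, 4.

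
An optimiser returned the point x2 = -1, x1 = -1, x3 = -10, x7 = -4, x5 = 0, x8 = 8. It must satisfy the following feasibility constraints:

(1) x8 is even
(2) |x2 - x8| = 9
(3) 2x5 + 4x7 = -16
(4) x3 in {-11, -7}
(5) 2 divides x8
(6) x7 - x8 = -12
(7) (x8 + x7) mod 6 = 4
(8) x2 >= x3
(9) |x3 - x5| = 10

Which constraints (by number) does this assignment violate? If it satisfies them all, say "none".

Violated: 4.

(1) x8 = 8 is even — holds.
(2) |-1 - 8| = 9 — holds.
(3) 2x5 + 4x7 = 2(0) + 4(-4) = -16 — holds.
(4) x3 = -10 is not in {-11, -7} — does not hold.
(5) 8 / 2 = 4, so 2 divides 8 — holds.
(6) x7 - x8 = -4 - 8 = -12 — holds.
(7) x8 + x7 = 4; 4 mod 6 = 4 — holds.
(8) x2 = -1, x3 = -10; -1 ≥ -10 — holds.
(9) |-10 - 0| = 10 — holds.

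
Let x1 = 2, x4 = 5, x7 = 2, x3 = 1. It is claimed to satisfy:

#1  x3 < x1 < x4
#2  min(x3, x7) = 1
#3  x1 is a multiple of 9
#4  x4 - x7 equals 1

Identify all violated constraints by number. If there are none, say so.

#1 values 1 < 2 < 5 — holds.
#2 min(1, 2) = 1 — holds.
#3 2 = 9*0 + 2, so 9 does not divide 2 — fails.
#4 x4 - x7 = 5 - 2 = 3, not 1 — fails.

The assignment fails constraints 3 and 4.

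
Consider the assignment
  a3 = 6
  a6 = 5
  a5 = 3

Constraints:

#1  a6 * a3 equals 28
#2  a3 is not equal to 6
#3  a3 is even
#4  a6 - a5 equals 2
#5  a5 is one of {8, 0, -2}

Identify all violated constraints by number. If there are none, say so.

Constraints 1, 2, and 5 do not hold.

#1 a6 * a3 = 5 * 6 = 30, not 28  false
#2 a3 = 6, but 6 is required to differ  false
#3 a3 = 6 is even  true
#4 a6 - a5 = 5 - 3 = 2  true
#5 a5 = 3 is not in {8, 0, -2}  false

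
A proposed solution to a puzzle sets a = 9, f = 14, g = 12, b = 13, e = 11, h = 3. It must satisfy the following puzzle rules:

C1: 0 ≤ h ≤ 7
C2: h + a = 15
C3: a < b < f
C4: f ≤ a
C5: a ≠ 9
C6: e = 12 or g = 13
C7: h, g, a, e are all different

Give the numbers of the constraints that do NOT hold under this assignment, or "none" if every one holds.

C1: h = 3 lies in [0, 7] — holds.
C2: h + a = 3 + 9 = 12, not 15 — fails.
C3: values 9 < 13 < 14 — holds.
C4: f = 14, a = 9; 14 > 9 (want ≤) — fails.
C5: a = 9, but 9 is required to differ — fails.
C6: e = 11 ≠ 12 and g = 12 ≠ 13; both disjuncts false — fails.
C7: values 3, 12, 9, 11 are pairwise distinct — holds.

Constraints 2, 4, 5, and 6 do not hold.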